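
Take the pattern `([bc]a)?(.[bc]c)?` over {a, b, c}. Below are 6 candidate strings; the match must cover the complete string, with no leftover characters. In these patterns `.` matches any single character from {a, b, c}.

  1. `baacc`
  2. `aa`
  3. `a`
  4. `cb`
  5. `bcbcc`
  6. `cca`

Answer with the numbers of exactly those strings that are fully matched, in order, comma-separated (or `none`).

1

1 → match
2 → no match
3 → no match
4 → no match
5 → no match
6 → no match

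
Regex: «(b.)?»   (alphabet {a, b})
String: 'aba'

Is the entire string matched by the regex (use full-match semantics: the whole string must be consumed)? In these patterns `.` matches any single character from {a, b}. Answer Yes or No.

No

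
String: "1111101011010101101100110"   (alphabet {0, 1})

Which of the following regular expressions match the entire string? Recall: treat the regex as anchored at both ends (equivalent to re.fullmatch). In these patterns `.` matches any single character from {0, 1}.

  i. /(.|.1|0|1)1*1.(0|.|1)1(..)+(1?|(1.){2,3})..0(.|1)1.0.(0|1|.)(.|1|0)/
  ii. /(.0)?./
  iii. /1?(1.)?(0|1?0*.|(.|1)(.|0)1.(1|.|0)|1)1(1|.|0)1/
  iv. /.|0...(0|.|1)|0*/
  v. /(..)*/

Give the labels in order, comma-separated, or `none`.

i → match
ii → no match
iii → no match — must end with "1"
iv → no match
v → no match

i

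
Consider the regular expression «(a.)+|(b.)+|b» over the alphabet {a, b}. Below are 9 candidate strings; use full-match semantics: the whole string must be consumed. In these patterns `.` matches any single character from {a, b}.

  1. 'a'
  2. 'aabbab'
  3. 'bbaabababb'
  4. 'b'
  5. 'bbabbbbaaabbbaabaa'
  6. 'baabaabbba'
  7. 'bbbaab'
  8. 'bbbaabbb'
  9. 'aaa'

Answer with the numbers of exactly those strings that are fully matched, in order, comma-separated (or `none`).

4

1 → no match
2 → no match
3 → no match
4 → match
5 → no match
6 → no match
7 → no match
8 → no match
9 → no match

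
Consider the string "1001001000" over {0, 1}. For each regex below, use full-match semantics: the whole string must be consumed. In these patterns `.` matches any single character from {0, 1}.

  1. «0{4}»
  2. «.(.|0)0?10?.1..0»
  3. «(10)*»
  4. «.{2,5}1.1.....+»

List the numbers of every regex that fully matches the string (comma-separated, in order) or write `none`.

2

1 → no match — must start with "0"
2 → match
3 → no match
4 → no match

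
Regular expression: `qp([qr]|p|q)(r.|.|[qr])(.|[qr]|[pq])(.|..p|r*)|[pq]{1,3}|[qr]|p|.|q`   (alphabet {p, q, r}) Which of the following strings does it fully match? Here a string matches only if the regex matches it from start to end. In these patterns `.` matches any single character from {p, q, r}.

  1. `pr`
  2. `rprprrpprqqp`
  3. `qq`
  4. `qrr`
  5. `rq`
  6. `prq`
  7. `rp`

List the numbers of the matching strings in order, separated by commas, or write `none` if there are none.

1 → no match
2 → no match
3 → match
4 → no match
5 → no match
6 → no match
7 → no match

3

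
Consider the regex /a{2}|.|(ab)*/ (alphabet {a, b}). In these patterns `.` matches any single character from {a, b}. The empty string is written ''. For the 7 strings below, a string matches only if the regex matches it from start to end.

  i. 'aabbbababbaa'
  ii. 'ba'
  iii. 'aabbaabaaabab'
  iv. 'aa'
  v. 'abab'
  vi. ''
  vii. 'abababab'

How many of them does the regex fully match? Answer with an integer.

4

i → no match
ii → no match
iii → no match
iv → match
v → match
vi → match
vii → match
Total matched: 4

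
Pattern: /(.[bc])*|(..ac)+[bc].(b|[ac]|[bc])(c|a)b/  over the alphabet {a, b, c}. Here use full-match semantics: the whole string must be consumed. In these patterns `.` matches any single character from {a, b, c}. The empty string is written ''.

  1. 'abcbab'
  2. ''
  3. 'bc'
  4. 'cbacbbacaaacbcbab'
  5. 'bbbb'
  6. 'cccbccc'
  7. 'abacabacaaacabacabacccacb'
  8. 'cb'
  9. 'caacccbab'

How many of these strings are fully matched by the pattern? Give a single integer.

8

1 → match
2 → match
3 → match
4 → match
5 → match
6 → no match
7 → match
8 → match
9 → match
Total matched: 8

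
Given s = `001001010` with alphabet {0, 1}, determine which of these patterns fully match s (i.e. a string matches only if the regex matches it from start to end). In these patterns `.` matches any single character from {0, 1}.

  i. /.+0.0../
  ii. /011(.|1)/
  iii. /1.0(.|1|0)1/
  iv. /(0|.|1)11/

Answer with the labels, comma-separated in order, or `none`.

i → match
ii → no match — must start with `011`
iii → no match — must start with `1`
iv → no match — must end with `11`

i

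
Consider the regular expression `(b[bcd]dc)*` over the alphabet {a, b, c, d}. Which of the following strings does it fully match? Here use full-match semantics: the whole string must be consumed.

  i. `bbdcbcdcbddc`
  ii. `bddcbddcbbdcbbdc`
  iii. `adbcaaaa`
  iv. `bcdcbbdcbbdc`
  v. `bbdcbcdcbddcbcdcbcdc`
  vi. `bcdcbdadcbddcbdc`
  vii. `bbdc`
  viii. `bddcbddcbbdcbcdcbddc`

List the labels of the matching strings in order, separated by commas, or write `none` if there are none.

i, ii, iv, v, vii, viii

i → match
ii → match
iii → no match
iv → match
v → match
vi → no match
vii → match
viii → match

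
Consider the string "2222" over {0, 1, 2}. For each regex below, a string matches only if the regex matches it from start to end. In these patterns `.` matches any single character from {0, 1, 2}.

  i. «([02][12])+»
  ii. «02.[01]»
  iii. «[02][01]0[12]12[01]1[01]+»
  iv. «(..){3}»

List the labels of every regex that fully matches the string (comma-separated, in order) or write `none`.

i → match
ii → no match — must start with "02"
iii → no match
iv → no match

i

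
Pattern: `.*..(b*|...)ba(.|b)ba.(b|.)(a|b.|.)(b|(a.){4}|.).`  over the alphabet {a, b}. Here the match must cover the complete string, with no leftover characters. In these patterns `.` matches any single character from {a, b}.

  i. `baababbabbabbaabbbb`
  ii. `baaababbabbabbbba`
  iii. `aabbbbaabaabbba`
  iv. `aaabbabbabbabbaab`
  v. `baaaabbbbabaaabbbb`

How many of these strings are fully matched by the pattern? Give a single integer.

4

i → match
ii → match
iii → match
iv → match
v → no match
Total matched: 4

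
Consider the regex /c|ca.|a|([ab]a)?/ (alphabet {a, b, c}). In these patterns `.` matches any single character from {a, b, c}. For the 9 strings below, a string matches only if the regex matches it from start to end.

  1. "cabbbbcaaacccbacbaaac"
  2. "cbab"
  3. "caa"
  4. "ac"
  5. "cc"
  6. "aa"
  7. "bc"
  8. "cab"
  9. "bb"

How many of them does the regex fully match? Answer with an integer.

3

1 → no match
2 → no match
3 → match
4 → no match
5 → no match
6 → match
7 → no match
8 → match
9 → no match
Total matched: 3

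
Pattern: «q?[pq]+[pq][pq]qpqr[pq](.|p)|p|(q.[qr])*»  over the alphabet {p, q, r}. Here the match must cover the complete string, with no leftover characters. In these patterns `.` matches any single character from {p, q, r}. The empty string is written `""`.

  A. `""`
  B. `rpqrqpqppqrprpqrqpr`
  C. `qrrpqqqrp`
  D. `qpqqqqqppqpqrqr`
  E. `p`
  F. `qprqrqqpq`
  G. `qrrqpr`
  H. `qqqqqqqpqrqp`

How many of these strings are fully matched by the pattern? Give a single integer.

A → match
B → no match
C → no match
D → match
E → match
F → match
G → match
H → match
Total matched: 6

6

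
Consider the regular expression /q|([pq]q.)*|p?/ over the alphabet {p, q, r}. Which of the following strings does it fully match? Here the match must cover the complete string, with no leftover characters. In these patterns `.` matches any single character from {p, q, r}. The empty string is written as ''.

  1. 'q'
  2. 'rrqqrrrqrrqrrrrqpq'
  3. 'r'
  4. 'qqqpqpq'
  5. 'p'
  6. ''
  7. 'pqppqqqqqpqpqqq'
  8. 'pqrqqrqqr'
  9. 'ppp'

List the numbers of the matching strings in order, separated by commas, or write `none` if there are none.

1, 5, 6, 7, 8

1 → match
2 → no match
3 → no match
4 → no match
5 → match
6 → match
7 → match
8 → match
9 → no match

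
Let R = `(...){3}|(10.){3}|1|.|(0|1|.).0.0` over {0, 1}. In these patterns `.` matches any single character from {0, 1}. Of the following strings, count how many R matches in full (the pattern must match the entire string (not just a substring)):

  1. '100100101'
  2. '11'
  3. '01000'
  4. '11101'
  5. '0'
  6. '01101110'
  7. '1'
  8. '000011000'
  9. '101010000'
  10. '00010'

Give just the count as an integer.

1 → match
2 → no match
3 → match
4 → no match
5 → match
6 → no match
7 → match
8 → match
9 → match
10 → match
Total matched: 7

7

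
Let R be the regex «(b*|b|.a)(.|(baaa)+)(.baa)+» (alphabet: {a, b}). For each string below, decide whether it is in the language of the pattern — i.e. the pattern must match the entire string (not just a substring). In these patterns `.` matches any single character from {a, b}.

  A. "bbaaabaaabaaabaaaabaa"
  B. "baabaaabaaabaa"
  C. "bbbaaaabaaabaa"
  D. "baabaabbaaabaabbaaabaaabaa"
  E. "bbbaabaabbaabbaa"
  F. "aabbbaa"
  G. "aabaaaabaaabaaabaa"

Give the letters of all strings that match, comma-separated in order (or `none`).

A → match
B → match
C → match
D → match
E → match
F → match
G → match

A, B, C, D, E, F, G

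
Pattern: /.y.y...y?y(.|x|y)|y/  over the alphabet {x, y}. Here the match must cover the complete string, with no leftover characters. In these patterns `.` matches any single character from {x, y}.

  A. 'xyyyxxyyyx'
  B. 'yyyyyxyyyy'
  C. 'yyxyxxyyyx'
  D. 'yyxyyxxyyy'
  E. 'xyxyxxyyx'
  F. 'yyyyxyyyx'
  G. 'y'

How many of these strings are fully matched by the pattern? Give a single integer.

7

A. 'xyyyxxyyyx' → match
B. 'yyyyyxyyyy' → match
C. 'yyxyxxyyyx' → match
D. 'yyxyyxxyyy' → match
E. 'xyxyxxyyx' → match
F. 'yyyyxyyyx' → match
G. 'y' → match
Total matched: 7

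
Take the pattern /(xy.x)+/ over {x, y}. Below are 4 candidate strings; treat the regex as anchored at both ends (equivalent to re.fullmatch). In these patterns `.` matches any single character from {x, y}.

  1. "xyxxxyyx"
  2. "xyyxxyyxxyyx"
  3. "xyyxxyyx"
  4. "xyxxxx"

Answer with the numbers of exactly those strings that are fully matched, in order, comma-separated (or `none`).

1, 2, 3

1. "xyxxxyyx" → match
2. "xyyxxyyxxyyx" → match
3. "xyyxxyyx" → match
4. "xyxxxx" → no match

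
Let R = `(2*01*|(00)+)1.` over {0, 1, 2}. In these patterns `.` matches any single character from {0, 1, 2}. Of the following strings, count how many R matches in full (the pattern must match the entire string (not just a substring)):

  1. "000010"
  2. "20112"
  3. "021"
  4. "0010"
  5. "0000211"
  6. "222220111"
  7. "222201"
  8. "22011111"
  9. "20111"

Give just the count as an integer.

1 → match
2 → match
3 → no match
4 → match
5 → no match
6 → match
7 → no match
8 → match
9 → match
Total matched: 6

6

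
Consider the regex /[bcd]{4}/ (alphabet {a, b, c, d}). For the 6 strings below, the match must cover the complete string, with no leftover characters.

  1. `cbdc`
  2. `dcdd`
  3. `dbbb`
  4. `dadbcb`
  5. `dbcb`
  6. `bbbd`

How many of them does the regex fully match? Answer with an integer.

1. `cbdc` → match
2. `dcdd` → match
3. `dbbb` → match
4. `dadbcb` → no match
5. `dbcb` → match
6. `bbbd` → match
Total matched: 5

5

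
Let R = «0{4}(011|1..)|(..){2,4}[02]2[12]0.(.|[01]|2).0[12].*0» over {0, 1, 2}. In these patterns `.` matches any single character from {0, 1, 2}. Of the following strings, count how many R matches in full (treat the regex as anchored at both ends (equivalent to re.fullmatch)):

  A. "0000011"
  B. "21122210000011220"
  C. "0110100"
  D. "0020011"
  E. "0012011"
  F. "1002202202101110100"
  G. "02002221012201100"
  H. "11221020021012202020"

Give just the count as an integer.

A → match
B → match
C → no match
D → no match
E → no match
F → match
G → no match
H → match
Total matched: 4

4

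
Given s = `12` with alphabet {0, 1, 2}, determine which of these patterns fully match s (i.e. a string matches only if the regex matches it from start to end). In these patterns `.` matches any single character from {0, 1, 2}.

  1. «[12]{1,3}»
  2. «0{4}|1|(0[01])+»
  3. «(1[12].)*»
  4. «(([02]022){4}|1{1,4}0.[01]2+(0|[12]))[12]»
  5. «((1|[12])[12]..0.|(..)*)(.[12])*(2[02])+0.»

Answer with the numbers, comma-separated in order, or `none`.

1

1 → match
2 → no match
3 → no match
4 → no match
5 → no match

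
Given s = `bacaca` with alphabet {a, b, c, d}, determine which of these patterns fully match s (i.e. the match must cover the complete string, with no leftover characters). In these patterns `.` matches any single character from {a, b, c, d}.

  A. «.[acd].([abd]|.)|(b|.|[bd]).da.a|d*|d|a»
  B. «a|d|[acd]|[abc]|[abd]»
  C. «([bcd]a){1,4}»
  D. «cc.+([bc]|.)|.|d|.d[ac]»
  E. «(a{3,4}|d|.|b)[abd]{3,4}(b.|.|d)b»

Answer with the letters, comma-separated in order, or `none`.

C

A → no match
B → no match
C → match
D → no match
E → no match — must end with `b`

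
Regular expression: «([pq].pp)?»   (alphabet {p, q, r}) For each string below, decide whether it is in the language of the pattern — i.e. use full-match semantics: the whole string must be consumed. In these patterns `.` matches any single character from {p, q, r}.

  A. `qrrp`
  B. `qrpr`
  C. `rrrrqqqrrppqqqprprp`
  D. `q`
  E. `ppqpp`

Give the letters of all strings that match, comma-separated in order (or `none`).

none

A. `qrrp` → no match
B. `qrpr` → no match
C → no match
D. `q` → no match
E. `ppqpp` → no match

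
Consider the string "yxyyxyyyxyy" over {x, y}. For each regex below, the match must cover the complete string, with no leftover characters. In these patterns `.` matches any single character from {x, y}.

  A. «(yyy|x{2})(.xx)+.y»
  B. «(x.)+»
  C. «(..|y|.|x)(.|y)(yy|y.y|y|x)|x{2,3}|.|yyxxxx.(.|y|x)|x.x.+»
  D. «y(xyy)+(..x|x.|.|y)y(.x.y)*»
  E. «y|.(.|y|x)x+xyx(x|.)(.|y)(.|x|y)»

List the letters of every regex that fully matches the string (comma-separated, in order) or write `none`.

D

A → no match
B → no match — must start with "x"
C → no match
D → match
E → no match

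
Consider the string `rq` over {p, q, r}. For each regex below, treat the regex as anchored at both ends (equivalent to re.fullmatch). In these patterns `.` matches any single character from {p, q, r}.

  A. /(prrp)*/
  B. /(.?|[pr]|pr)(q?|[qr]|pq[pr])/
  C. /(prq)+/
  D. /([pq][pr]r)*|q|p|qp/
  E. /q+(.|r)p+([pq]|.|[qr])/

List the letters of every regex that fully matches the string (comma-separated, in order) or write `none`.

A → no match
B → match
C → no match — must start with `prq`
D → no match
E → no match — must start with `q`

B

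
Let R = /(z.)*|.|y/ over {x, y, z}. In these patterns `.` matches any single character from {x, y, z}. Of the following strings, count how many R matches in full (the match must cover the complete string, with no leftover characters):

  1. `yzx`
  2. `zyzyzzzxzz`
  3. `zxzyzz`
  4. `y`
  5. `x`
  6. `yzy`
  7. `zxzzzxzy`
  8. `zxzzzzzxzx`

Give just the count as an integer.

6

1 → no match
2 → match
3 → match
4 → match
5 → match
6 → no match
7 → match
8 → match
Total matched: 6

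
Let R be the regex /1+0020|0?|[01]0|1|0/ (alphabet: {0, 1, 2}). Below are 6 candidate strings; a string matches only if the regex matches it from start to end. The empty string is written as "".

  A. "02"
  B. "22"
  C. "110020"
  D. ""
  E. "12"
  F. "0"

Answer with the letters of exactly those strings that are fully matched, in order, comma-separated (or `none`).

C, D, F

A → no match
B → no match
C → match
D → match
E → no match
F → match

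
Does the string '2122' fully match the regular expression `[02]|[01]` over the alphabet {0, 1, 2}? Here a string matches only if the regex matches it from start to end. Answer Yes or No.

No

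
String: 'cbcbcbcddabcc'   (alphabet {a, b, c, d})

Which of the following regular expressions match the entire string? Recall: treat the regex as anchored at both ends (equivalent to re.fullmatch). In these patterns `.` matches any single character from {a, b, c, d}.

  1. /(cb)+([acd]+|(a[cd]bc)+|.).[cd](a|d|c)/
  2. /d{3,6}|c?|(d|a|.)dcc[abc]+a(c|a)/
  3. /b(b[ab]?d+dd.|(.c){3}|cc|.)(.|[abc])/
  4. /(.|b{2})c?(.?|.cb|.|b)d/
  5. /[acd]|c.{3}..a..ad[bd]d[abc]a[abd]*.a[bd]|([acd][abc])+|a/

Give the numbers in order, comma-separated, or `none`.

1

1 → match
2 → no match
3 → no match — must start with 'b'
4 → no match — must end with 'd'
5 → no match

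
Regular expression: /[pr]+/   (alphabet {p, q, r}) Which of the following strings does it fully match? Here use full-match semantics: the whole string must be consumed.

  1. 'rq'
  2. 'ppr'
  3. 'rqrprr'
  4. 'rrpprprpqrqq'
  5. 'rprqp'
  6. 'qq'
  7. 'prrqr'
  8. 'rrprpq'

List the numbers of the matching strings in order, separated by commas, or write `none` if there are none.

2

1 → no match
2 → match
3 → no match
4 → no match
5 → no match
6 → no match
7 → no match
8 → no match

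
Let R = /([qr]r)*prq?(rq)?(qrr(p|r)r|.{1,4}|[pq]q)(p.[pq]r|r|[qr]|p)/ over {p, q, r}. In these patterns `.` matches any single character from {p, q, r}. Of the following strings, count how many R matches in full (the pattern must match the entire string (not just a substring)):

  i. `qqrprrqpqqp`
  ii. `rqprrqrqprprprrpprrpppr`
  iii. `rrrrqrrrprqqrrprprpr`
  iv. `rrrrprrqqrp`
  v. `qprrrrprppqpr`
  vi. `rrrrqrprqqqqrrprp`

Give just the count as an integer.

2

i → no match
ii → no match
iii → match
iv → match
v → no match
vi → no match
Total matched: 2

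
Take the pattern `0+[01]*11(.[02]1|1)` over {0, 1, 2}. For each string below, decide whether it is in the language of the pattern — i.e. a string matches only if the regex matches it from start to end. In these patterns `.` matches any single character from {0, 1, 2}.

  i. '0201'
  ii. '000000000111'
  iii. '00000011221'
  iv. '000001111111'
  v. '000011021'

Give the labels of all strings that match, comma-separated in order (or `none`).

i → no match
ii → match
iii → match
iv → match
v → match

ii, iii, iv, v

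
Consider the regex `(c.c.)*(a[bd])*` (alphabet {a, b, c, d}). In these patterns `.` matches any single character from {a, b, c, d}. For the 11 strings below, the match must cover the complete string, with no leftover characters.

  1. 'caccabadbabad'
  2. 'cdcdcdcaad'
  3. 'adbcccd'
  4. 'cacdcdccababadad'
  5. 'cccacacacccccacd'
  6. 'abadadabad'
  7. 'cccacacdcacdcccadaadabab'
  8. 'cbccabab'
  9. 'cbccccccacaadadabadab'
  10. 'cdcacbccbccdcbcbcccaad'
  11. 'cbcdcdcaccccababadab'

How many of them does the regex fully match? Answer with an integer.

1 → no match
2. 'cdcdcdcaad' → match
3. 'adbcccd' → no match
4 → match
5 → match
6. 'abadadabad' → match
7 → no match
8. 'cbccabab' → match
9 → no match
10 → no match
11 → match
Total matched: 6

6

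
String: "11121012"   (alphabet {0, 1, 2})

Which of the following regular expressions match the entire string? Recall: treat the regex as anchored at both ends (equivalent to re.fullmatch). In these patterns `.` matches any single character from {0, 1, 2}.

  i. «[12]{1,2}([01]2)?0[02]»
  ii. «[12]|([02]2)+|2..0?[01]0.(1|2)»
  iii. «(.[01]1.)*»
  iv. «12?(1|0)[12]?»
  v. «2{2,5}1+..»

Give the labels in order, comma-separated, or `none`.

iii

i → no match
ii → no match
iii → match
iv → no match
v → no match — must start with "2"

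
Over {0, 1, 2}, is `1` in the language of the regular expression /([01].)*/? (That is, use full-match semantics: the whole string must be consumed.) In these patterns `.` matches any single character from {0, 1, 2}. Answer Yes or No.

No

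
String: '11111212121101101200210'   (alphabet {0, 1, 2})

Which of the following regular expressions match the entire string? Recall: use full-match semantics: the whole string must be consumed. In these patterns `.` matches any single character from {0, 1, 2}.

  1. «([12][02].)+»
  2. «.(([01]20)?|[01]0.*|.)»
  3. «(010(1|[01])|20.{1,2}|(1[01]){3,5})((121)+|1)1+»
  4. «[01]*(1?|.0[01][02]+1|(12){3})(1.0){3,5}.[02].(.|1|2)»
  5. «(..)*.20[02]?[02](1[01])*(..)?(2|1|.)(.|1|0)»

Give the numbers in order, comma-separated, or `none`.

4, 5

1 → no match
2 → no match
3 → no match — must end with '1'
4 → match
5 → match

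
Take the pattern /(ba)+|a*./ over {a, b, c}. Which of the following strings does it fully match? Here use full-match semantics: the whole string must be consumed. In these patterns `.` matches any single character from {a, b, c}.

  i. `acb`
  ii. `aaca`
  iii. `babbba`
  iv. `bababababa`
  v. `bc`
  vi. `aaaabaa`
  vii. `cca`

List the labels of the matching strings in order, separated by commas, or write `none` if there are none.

i → no match
ii → no match
iii → no match
iv → match
v → no match
vi → no match
vii → no match

iv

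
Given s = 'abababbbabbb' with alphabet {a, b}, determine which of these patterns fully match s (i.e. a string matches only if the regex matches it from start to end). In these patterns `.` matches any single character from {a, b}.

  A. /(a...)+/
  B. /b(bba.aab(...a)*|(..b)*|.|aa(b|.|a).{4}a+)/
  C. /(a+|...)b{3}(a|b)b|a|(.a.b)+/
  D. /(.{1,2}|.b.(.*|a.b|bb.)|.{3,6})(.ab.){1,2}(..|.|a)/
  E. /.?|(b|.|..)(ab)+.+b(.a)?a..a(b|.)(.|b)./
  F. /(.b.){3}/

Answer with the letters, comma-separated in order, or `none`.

A → match
B → no match — must start with 'b'
C → no match
D → match
E → no match
F → no match

A, D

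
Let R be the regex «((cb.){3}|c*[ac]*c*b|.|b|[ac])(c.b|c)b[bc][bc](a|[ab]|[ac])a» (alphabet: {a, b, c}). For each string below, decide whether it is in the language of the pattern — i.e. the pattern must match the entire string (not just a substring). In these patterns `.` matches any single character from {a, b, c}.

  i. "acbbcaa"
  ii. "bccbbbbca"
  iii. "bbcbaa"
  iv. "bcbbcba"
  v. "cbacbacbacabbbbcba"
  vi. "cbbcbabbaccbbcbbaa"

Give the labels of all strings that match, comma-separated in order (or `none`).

i → match
ii → match
iii → no match
iv → match
v → no match
vi → no match

i, ii, iv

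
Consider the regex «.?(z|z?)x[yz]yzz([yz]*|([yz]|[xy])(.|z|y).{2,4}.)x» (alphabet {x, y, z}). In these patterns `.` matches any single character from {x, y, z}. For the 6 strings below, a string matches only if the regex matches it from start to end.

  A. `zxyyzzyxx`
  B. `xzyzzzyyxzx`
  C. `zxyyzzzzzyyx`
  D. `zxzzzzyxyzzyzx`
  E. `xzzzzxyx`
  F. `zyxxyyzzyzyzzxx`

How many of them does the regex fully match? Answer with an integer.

2

A → no match
B → match
C → match
D → no match
E → no match
F → no match
Total matched: 2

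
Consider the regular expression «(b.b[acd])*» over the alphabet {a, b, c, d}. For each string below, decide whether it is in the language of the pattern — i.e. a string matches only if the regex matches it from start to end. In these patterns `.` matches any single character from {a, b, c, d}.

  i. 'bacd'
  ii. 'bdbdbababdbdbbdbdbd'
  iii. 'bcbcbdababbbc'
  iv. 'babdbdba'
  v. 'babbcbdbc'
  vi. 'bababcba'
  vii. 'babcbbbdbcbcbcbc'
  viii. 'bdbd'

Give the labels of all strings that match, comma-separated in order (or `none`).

iv, vi, vii, viii

i → no match
ii → no match
iii → no match
iv → match
v → no match
vi → match
vii → match
viii → match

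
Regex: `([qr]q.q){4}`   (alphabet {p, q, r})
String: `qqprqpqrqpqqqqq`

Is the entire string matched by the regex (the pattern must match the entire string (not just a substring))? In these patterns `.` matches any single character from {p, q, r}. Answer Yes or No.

No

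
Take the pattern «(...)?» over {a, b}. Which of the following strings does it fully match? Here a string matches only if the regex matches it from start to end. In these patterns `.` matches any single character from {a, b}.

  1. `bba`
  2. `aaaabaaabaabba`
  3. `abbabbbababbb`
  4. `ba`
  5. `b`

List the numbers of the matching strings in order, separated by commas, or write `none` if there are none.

1 → match
2 → no match
3 → no match
4 → no match
5 → no match

1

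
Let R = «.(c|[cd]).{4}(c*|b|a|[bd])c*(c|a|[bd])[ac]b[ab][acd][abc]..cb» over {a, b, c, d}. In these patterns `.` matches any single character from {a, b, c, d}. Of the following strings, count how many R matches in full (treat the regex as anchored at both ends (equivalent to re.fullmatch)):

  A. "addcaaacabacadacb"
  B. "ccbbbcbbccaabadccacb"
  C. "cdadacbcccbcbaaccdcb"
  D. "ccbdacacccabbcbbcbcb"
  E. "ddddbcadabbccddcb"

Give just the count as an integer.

3

A → match
B → no match
C → match
D → no match
E → match
Total matched: 3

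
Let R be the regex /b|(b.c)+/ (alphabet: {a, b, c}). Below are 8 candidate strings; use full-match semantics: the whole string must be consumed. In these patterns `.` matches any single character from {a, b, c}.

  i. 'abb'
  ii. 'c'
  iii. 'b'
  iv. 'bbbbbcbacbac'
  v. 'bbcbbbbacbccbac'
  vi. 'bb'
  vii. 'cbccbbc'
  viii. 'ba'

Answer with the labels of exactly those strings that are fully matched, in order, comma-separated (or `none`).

iii

i → no match — must start with 'b'
ii → no match — must start with 'b'
iii → match
iv → no match
v → no match
vi → no match
vii → no match — must start with 'b'
viii → no match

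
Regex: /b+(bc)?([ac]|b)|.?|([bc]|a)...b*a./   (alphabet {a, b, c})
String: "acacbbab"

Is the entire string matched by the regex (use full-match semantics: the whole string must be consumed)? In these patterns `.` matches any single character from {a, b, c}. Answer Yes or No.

Yes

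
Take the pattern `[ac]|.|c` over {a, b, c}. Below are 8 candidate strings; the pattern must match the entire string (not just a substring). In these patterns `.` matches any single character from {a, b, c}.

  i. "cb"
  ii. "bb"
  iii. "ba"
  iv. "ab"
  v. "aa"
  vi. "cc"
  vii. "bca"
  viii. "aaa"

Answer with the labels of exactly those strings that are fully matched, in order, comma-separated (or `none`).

i → no match
ii → no match
iii → no match
iv → no match
v → no match
vi → no match
vii → no match
viii → no match

none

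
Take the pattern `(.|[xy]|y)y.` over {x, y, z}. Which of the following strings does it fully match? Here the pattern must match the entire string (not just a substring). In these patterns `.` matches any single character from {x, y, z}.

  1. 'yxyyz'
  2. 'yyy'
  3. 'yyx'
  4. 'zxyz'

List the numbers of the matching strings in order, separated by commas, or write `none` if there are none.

1 → no match
2 → match
3 → match
4 → no match

2, 3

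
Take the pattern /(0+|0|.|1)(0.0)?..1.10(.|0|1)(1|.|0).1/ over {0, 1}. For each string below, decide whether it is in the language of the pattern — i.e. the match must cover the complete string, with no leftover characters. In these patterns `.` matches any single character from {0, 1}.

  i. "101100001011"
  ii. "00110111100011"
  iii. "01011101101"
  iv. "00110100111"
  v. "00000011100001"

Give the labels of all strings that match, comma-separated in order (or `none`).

i → no match
ii → no match
iii → match
iv → match
v → match

iii, iv, v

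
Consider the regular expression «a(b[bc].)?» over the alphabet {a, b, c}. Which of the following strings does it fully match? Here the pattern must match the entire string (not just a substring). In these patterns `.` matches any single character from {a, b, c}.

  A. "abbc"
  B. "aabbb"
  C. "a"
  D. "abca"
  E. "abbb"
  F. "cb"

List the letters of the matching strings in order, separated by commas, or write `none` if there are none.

A → match
B → no match
C → match
D → match
E → match
F → no match — must start with "a"

A, C, D, E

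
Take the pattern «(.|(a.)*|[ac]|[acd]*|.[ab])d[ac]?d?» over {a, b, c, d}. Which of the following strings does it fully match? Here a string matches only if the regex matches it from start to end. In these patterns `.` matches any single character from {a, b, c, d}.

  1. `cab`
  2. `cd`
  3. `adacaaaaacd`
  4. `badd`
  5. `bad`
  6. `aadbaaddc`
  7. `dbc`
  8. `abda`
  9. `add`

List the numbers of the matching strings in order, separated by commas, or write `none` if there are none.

2, 3, 4, 5, 8, 9

1 → no match
2 → match
3 → match
4 → match
5 → match
6 → no match
7 → no match
8 → match
9 → match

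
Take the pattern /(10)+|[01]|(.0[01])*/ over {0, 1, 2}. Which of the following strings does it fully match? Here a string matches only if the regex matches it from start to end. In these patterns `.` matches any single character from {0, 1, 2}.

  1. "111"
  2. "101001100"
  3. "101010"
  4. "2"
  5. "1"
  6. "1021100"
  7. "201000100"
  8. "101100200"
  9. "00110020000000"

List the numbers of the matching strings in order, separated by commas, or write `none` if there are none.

1. "111" → no match
2. "101001100" → match
3. "101010" → match
4. "2" → no match
5. "1" → match
6. "1021100" → no match
7. "201000100" → match
8. "101100200" → match
9 → no match

2, 3, 5, 7, 8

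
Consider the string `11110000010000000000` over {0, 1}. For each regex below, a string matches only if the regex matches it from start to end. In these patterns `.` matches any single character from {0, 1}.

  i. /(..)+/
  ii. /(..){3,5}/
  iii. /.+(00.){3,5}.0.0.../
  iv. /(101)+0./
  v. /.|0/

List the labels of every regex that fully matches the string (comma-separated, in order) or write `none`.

i, iii

i → match
ii → no match
iii → match
iv → no match — must start with `101`
v → no match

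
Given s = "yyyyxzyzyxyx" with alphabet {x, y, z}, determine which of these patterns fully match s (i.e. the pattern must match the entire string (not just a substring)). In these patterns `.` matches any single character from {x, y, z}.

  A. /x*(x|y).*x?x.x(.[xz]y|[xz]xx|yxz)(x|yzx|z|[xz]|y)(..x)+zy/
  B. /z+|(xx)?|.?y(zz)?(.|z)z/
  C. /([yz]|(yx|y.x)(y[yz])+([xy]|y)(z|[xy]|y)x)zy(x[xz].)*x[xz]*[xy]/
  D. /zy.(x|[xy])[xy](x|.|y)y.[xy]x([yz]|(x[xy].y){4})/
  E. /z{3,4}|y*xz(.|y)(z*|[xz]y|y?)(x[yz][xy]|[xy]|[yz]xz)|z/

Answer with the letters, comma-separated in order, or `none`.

E

A → no match — must end with "xzy"
B → no match
C → no match
D → no match — must start with "zy"
E → match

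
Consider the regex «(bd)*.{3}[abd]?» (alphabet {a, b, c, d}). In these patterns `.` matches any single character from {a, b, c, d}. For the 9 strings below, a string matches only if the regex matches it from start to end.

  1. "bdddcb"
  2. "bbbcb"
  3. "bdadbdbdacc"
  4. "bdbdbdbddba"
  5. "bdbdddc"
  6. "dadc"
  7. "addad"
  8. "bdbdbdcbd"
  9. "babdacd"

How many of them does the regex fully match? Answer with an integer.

4

1. "bdddcb" → match
2. "bbbcb" → no match
3. "bdadbdbdacc" → no match
4. "bdbdbdbddba" → match
5. "bdbdddc" → match
6. "dadc" → no match
7. "addad" → no match
8. "bdbdbdcbd" → match
9. "babdacd" → no match
Total matched: 4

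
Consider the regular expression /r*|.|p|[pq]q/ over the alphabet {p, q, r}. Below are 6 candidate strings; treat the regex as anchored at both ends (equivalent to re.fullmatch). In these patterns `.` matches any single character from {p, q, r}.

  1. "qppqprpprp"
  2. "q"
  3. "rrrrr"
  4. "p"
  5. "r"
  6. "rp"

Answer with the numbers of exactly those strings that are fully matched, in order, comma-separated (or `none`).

2, 3, 4, 5

1. "qppqprpprp" → no match
2. "q" → match
3. "rrrrr" → match
4. "p" → match
5. "r" → match
6. "rp" → no match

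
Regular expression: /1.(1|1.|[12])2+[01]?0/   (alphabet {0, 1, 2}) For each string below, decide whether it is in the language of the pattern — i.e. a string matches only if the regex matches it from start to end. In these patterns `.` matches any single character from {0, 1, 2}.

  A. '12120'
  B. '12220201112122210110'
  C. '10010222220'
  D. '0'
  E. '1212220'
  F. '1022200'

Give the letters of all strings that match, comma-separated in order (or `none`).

A, E, F

A → match
B → no match
C → no match
D → no match — must start with '1'
E → match
F → match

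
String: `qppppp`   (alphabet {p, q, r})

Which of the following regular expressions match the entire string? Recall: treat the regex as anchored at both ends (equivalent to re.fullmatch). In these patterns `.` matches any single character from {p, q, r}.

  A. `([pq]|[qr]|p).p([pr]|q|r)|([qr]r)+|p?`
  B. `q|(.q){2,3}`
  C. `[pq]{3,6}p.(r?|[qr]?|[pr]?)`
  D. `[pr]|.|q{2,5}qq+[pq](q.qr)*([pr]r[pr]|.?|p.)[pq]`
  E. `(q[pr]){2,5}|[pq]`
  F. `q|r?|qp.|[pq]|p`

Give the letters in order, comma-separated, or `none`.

A → no match
B → no match — must end with `q`
C → match
D → no match
E → no match
F → no match

C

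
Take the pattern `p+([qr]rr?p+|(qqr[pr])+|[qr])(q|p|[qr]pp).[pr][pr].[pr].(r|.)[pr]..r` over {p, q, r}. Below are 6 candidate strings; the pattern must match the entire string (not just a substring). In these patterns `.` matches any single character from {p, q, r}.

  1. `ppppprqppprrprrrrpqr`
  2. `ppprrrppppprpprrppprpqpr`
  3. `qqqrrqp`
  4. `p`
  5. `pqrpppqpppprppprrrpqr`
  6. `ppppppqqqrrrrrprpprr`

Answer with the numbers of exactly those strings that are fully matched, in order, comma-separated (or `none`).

1 → match
2 → no match
3 → no match — must start with `p`
4 → no match — must end with `r`
5 → no match
6 → no match

1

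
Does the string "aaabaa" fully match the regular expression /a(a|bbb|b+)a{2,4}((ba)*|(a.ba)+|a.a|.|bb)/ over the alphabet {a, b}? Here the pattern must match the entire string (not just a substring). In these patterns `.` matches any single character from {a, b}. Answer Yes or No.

No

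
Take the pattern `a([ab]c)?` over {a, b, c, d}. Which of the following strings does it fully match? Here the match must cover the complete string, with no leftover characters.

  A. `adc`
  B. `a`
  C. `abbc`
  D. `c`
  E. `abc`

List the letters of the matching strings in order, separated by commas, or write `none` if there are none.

B, E

A → no match
B → match
C → no match
D → no match — must start with `a`
E → match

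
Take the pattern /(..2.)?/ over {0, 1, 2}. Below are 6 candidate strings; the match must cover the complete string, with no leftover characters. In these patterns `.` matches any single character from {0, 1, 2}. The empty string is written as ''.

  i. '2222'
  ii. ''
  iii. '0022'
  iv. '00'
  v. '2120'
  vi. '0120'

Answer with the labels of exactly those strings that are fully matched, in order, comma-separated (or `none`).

i → match
ii → match
iii → match
iv → no match
v → match
vi → match

i, ii, iii, v, vi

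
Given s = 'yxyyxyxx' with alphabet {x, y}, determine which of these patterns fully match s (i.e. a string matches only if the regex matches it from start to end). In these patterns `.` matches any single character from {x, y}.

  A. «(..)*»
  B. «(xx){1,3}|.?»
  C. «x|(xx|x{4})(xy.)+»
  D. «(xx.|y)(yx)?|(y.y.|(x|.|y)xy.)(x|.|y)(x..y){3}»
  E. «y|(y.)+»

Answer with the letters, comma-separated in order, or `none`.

A → match
B → no match
C → no match
D → no match
E → no match

A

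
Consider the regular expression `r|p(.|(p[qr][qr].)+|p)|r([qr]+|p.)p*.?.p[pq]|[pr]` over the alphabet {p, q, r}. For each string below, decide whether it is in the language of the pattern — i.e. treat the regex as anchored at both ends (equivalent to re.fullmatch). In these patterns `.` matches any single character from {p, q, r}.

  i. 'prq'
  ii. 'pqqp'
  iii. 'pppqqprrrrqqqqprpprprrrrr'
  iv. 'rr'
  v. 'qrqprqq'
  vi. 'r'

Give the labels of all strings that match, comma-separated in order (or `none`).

i → no match
ii → no match
iii → no match
iv → no match
v → no match
vi → match

vi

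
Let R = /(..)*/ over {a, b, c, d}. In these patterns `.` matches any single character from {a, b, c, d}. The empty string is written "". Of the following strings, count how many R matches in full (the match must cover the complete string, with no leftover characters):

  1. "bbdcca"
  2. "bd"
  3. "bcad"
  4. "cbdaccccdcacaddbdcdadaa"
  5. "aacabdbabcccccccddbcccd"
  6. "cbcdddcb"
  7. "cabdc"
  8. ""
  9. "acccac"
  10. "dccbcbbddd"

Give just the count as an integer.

7

1 → match
2 → match
3 → match
4 → no match
5 → no match
6 → match
7 → no match
8 → match
9 → match
10 → match
Total matched: 7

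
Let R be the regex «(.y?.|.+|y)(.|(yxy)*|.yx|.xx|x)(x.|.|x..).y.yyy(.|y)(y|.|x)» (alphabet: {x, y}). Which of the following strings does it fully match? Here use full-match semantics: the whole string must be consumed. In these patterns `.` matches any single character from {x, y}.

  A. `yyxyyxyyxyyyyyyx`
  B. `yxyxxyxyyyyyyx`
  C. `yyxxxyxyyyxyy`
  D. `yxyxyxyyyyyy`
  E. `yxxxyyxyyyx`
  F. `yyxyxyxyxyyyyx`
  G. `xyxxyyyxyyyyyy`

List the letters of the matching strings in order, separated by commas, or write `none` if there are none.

A, B, F

A → match
B → match
C → no match
D → no match
E → no match
F → match
G → no match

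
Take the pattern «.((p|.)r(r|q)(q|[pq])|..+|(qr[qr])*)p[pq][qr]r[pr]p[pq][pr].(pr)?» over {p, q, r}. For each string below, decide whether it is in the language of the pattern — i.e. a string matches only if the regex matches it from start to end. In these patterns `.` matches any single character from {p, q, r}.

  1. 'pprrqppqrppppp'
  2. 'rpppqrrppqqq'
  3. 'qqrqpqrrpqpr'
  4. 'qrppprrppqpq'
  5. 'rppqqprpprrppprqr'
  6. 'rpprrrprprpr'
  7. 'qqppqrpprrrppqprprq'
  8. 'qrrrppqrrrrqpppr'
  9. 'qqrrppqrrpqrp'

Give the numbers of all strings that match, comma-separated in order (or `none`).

1, 4, 9

1 → match
2 → no match
3 → no match
4 → match
5 → no match
6 → no match
7 → no match
8 → no match
9 → match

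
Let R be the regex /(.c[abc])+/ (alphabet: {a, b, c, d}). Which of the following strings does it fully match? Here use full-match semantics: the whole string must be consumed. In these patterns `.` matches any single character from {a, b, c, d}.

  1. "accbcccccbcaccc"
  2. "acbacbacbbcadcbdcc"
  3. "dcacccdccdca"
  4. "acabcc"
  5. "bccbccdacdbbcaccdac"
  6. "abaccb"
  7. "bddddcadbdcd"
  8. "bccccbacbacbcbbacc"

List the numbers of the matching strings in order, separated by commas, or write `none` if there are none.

1, 2, 3, 4

1 → match
2 → match
3 → match
4 → match
5 → no match
6 → no match
7 → no match
8 → no match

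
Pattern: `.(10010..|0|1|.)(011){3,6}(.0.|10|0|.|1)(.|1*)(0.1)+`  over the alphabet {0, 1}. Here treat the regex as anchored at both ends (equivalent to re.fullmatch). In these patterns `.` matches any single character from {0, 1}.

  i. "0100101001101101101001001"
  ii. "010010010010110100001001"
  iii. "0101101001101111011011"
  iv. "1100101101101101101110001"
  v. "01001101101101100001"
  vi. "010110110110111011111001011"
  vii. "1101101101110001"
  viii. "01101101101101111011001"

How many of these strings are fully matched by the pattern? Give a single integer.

4

i → match
ii → no match
iii → no match
iv → match
v → no match
vi → match
vii → match
viii → no match
Total matched: 4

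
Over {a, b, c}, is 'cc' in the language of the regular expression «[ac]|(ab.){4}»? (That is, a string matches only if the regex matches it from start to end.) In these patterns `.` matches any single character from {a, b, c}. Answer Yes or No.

No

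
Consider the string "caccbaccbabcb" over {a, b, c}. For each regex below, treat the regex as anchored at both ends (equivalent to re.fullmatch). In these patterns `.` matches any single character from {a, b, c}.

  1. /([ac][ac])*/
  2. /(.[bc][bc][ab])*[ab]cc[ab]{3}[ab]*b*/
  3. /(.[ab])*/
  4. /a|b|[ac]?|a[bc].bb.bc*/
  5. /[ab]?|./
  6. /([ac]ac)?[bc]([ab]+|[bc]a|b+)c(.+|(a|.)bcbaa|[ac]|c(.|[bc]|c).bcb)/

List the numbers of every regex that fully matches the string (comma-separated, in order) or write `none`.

6

1 → no match
2 → no match
3 → no match
4 → no match
5 → no match
6 → match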